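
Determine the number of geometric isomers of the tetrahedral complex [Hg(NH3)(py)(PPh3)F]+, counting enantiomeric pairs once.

1

In a tetrahedral complex all four positions are equivalent and every pair of ligands is adjacent — there is no cis/trans distinction.
Only one geometric arrangement is possible; it has no improper symmetry element, so it exists as a pair of enantiomers (2 stereoisomers).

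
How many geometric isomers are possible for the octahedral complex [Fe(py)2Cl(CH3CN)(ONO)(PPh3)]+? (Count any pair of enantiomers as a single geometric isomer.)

Placing the ligands in turn and identifying arrangements related by rotation or reflection leaves 9 distinct geometric isomers.

9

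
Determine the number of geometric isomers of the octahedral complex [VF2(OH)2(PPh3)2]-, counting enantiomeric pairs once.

5

Systematic placement gives 5 geometric isomers: F trans, OH trans, PPh3 trans; F trans, OH cis, PPh3 cis; F cis, OH cis, PPh3 trans; F cis, OH cis, PPh3 cis (chiral); F cis, OH trans, PPh3 cis.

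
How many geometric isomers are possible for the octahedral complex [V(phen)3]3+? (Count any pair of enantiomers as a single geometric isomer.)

In an octahedral complex each vertex has one trans partner and four cis neighbours.
Each phen is bidentate and must span two cis positions.
Only one geometric arrangement is possible; it has no improper symmetry element, so it exists as a pair of enantiomers (2 stereoisomers).

1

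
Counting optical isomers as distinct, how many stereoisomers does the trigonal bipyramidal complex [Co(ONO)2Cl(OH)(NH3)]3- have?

10

A trigonal bipyramid has two axial and three equatorial sites, which are chemically inequivalent.
Placing the ligands in turn and identifying arrangements related by rotation or reflection leaves 7 distinct geometric isomers.
Of these, 3 lack any improper symmetry element and so occur as enantiomeric pairs, giving 7 + 3 = 10 stereoisomers in total.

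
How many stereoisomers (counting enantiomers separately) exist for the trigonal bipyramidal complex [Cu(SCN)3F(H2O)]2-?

4

In a trigonal bipyramid the two axial positions differ from the three equatorial ones.
The distinct arrangements are (4 in all): F axial, H2O axial; F axial, H2O equatorial; F equatorial, H2O axial; F equatorial, H2O equatorial.
Each arrangement has an internal mirror plane or centre of symmetry, so none is chiral.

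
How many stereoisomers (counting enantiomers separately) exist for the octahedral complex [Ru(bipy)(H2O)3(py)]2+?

In an octahedral complex each vertex has one trans partner and four cis neighbours.
Each bipy is bidentate and must span two cis positions.
The distinct arrangements are (2 in all): H2O mer; H2O fac.
Each arrangement has an internal mirror plane or centre of symmetry, so none is chiral.

2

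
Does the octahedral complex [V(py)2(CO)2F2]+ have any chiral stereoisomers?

yes

The six octahedral sites form three mutually perpendicular trans pairs.
Working through the distinct placements yields 5 geometric isomers: py trans, CO trans, F trans; py cis, CO trans, F cis; py trans, CO cis, F cis; py cis, CO cis, F cis (chiral); py cis, CO cis, F trans.
One of these lacks any improper symmetry element and so occurs as an enantiomeric pair, giving 5 + 1 = 6 stereoisomers in total.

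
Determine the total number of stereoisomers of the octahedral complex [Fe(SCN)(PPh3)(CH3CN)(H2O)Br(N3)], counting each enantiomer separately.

An octahedron has six vertices in three trans pairs; every non-trans pair is cis.
Systematic enumeration (placing each ligand type in turn and discarding arrangements equivalent by rotation or reflection) gives 15 geometric isomers.
Of these, 15 lack any improper symmetry element and so occur as enantiomeric pairs, giving 15 + 15 = 30 stereoisomers in total.

30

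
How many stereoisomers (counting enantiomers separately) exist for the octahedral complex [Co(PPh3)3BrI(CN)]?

In an octahedral complex each vertex has one trans partner and four cis neighbours.
Systematic placement gives 4 geometric isomers: PPh3 mer (3 arrangements); PPh3 fac (chiral).
One of these lacks any improper symmetry element and so occurs as an enantiomeric pair, giving 4 + 1 = 5 stereoisomers in total.

5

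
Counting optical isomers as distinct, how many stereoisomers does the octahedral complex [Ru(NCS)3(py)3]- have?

In an octahedral complex each vertex has one trans partner and four cis neighbours.
There are 2 geometric isomers: NCS mer; NCS fac.
Each arrangement has an internal mirror plane or centre of symmetry, so none is chiral.

2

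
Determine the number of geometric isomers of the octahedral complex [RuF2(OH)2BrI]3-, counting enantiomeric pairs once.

The six octahedral sites form three mutually perpendicular trans pairs.
The distinct arrangements are (6 in all): F cis, OH trans; F cis, OH cis (3 arrangements, 2 chiral); F trans, OH trans; F trans, OH cis.

6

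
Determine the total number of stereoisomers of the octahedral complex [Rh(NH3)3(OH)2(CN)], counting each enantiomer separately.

The six octahedral sites form three mutually perpendicular trans pairs.
There are 3 geometric isomers: NH3 mer, OH trans; NH3 fac, OH cis; NH3 mer, OH cis.
Each arrangement has an internal mirror plane or centre of symmetry, so none is chiral.

3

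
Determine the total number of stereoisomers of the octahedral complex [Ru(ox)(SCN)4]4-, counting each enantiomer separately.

An octahedron has six vertices in three trans pairs; every non-trans pair is cis.
Each ox is bidentate and must span two cis positions.
Only one geometric arrangement is possible.

1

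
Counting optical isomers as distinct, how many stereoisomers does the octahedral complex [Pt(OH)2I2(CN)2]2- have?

6

There are 5 geometric isomers: OH trans, I trans, CN trans; OH cis, I cis, CN trans; OH trans, I cis, CN cis; OH cis, I cis, CN cis (chiral); OH cis, I trans, CN cis.
One of these lacks any improper symmetry element and so occurs as an enantiomeric pair, giving 5 + 1 = 6 stereoisomers in total.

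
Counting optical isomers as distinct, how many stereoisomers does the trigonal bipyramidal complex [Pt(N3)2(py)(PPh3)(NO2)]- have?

In a trigonal bipyramid the two axial positions differ from the three equatorial ones.
Systematic enumeration (placing each ligand type in turn and discarding arrangements equivalent by rotation or reflection) gives 7 geometric isomers.
Of these, 3 lack any improper symmetry element and so occur as enantiomeric pairs, giving 7 + 3 = 10 stereoisomers in total.

10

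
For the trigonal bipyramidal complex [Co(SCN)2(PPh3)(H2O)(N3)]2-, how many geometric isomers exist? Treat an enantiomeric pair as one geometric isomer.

In a trigonal bipyramid the two axial positions differ from the three equatorial ones.
Systematic enumeration (placing each ligand type in turn and discarding arrangements equivalent by rotation or reflection) gives 7 geometric isomers.

7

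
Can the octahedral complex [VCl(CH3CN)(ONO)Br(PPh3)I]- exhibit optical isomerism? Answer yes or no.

Placing the ligands in turn and identifying arrangements related by rotation or reflection leaves 15 distinct geometric isomers.
Of these, 15 lack any improper symmetry element and so occur as enantiomeric pairs, giving 15 + 15 = 30 stereoisomers in total.

yes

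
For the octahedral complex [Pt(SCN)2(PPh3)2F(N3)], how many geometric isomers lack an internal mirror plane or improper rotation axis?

In an octahedral complex each vertex has one trans partner and four cis neighbours.
Working through the distinct placements yields 6 geometric isomers: SCN trans, PPh3 trans; SCN cis, PPh3 cis (3 arrangements, 2 chiral); SCN trans, PPh3 cis; SCN cis, PPh3 trans.
Of these, 2 lack any improper symmetry element and so occur as enantiomeric pairs, giving 6 + 2 = 8 stereoisomers in total.

2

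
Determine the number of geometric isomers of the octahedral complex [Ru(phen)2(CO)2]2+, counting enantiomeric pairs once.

2

In an octahedral complex each vertex has one trans partner and four cis neighbours.
Each phen is bidentate and must span two cis positions.
There are 2 geometric isomers: CO trans; CO cis (chiral).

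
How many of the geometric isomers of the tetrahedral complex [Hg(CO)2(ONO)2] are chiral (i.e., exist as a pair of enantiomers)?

0

In a tetrahedral complex all four positions are equivalent and every pair of ligands is adjacent — there is no cis/trans distinction.
Only one geometric arrangement is possible.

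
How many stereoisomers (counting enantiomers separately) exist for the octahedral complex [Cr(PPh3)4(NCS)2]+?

Systematic placement gives 2 geometric isomers: NCS trans; NCS cis.
Each arrangement has an internal mirror plane or centre of symmetry, so none is chiral.

2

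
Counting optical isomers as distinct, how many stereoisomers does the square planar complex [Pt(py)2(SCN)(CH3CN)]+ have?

2

In a square planar complex each vertex has one trans partner and two cis neighbours.
Working through the distinct placements yields 2 geometric isomers: py cis; py trans.
Each arrangement has an internal mirror plane or centre of symmetry, so none is chiral.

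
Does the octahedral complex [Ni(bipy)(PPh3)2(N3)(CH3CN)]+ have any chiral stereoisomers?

An octahedron has six vertices in three trans pairs; every non-trans pair is cis.
Each bipy is bidentate and must span two cis positions.
Working through the distinct placements yields 4 geometric isomers: PPh3 cis (3 arrangements, 2 chiral); PPh3 trans.
Of these, 2 lack any improper symmetry element and so occur as enantiomeric pairs, giving 4 + 2 = 6 stereoisomers in total.

yes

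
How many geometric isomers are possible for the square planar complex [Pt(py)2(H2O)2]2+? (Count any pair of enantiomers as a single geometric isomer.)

2

Systematic placement gives 2 geometric isomers: py cis; py trans.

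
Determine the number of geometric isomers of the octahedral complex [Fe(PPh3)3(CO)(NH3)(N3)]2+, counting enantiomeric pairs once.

An octahedron has six vertices in three trans pairs; every non-trans pair is cis.
Systematic placement gives 4 geometric isomers: PPh3 mer (3 arrangements); PPh3 fac (chiral).

4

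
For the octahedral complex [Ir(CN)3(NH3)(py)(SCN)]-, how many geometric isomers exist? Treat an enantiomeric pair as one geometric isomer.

In an octahedral complex each vertex has one trans partner and four cis neighbours.
Systematic placement gives 4 geometric isomers: CN mer (3 arrangements); CN fac (chiral).

4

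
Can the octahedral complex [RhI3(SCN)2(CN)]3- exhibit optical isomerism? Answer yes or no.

An octahedron has six vertices in three trans pairs; every non-trans pair is cis.
The distinct arrangements are (3 in all): I mer, SCN trans; I fac, SCN cis; I mer, SCN cis.
Each arrangement has an internal mirror plane or centre of symmetry, so none is chiral.

no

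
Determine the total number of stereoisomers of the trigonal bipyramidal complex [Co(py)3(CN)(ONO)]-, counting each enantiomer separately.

A trigonal bipyramid has two axial and three equatorial sites, which are chemically inequivalent.
There are 4 geometric isomers: CN axial, ONO axial; CN axial, ONO equatorial; CN equatorial, ONO axial; CN equatorial, ONO equatorial.
Each arrangement has an internal mirror plane or centre of symmetry, so none is chiral.

4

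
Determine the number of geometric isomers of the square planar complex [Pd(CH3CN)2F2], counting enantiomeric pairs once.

2

Systematic placement gives 2 geometric isomers: CH3CN cis; CH3CN trans.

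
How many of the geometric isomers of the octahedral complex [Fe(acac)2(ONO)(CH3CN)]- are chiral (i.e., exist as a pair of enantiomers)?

1

In an octahedral complex each vertex has one trans partner and four cis neighbours.
Each acac is bidentate and must span two cis positions.
The distinct arrangements are (2 in all): ONO and CH3CN mutually trans; ONO and CH3CN mutually cis (chiral).
One of these lacks any improper symmetry element and so occurs as an enantiomeric pair, giving 2 + 1 = 3 stereoisomers in total.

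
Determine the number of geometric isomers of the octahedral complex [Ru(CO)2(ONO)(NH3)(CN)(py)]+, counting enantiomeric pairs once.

In an octahedral complex each vertex has one trans partner and four cis neighbours.
Placing the ligands in turn and identifying arrangements related by rotation or reflection leaves 9 distinct geometric isomers.

9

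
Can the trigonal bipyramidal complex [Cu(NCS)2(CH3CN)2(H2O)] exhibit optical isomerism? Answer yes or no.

A trigonal bipyramid has two axial and three equatorial sites, which are chemically inequivalent.
Placing the ligands in turn and identifying arrangements related by rotation or reflection leaves 5 distinct geometric isomers.
One of these lacks any improper symmetry element and so occurs as an enantiomeric pair, giving 5 + 1 = 6 stereoisomers in total.

yes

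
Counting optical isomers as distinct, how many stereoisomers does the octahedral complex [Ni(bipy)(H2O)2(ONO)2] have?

The six octahedral sites form three mutually perpendicular trans pairs.
Each bipy is bidentate and must span two cis positions.
Systematic placement gives 3 geometric isomers: H2O trans, ONO cis; H2O cis, ONO cis (chiral); H2O cis, ONO trans.
One of these lacks any improper symmetry element and so occurs as an enantiomeric pair, giving 3 + 1 = 4 stereoisomers in total.

4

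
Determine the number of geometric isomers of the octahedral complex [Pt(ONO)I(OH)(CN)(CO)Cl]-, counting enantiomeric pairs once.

Systematic enumeration (placing each ligand type in turn and discarding arrangements equivalent by rotation or reflection) gives 15 geometric isomers.

15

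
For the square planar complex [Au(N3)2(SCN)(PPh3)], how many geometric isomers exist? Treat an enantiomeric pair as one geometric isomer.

2

In a square planar complex each vertex has one trans partner and two cis neighbours.
Working through the distinct placements yields 2 geometric isomers: N3 cis; N3 trans.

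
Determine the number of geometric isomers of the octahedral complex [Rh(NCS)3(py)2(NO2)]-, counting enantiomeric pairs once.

In an octahedral complex each vertex has one trans partner and four cis neighbours.
Systematic placement gives 3 geometric isomers: NCS mer, py trans; NCS mer, py cis; NCS fac, py cis.

3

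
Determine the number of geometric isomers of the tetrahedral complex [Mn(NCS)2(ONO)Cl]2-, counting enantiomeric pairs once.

1

All four vertices of a tetrahedron are equivalent and mutually adjacent, so cis/trans isomerism cannot arise.
Only one geometric arrangement is possible.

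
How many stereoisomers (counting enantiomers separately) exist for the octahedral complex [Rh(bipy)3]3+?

The six octahedral sites form three mutually perpendicular trans pairs.
Each bipy is bidentate and must span two cis positions.
Only one geometric arrangement is possible; it has no improper symmetry element, so it exists as a pair of enantiomers (2 stereoisomers).

2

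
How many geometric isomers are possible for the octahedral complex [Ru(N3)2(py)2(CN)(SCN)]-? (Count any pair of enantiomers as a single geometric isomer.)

6

Working through the distinct placements yields 6 geometric isomers: N3 cis, py trans; N3 cis, py cis (3 arrangements, 2 chiral); N3 trans, py trans; N3 trans, py cis.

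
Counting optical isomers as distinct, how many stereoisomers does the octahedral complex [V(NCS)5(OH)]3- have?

1

An octahedron has six vertices in three trans pairs; every non-trans pair is cis.
Only one geometric arrangement is possible.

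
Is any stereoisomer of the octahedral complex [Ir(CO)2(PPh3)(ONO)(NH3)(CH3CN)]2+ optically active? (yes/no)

yes

The six octahedral sites form three mutually perpendicular trans pairs.
Placing the ligands in turn and identifying arrangements related by rotation or reflection leaves 9 distinct geometric isomers.
Of these, 6 lack any improper symmetry element and so occur as enantiomeric pairs, giving 9 + 6 = 15 stereoisomers in total.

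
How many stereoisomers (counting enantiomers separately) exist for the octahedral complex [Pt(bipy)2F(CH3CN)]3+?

3

The six octahedral sites form three mutually perpendicular trans pairs.
Each bipy is bidentate and must span two cis positions.
The distinct arrangements are (2 in all): F and CH3CN mutually trans; F and CH3CN mutually cis (chiral).
One of these lacks any improper symmetry element and so occurs as an enantiomeric pair, giving 2 + 1 = 3 stereoisomers in total.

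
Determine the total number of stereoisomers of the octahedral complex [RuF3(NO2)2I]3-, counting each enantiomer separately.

3

An octahedron has six vertices in three trans pairs; every non-trans pair is cis.
There are 3 geometric isomers: F mer, NO2 trans; F mer, NO2 cis; F fac, NO2 cis.
Each arrangement has an internal mirror plane or centre of symmetry, so none is chiral.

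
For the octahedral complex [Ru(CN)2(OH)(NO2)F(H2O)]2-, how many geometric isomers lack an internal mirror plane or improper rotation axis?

6

The six octahedral sites form three mutually perpendicular trans pairs.
Exhaustive case analysis gives 9 geometric isomers.
Of these, 6 lack any improper symmetry element and so occur as enantiomeric pairs, giving 9 + 6 = 15 stereoisomers in total.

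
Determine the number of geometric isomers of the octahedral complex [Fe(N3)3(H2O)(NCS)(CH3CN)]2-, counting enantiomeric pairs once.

4

In an octahedral complex each vertex has one trans partner and four cis neighbours.
Working through the distinct placements yields 4 geometric isomers: N3 mer (3 arrangements); N3 fac (chiral).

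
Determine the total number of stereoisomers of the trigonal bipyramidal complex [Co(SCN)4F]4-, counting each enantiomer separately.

A trigonal bipyramid has two axial and three equatorial sites, which are chemically inequivalent.
There are 2 geometric isomers: F axial; F equatorial.
Each arrangement has an internal mirror plane or centre of symmetry, so none is chiral.

2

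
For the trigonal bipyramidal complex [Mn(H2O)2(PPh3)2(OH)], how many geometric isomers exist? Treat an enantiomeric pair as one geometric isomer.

In a trigonal bipyramid the two axial positions differ from the three equatorial ones.
Systematic enumeration (placing each ligand type in turn and discarding arrangements equivalent by rotation or reflection) gives 5 geometric isomers.

5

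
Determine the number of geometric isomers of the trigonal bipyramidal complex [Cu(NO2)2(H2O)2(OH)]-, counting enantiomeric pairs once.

A trigonal bipyramid has two axial and three equatorial sites, which are chemically inequivalent.
Exhaustive case analysis gives 5 geometric isomers.

5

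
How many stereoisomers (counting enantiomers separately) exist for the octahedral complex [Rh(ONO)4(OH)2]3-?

2

Working through the distinct placements yields 2 geometric isomers: OH trans; OH cis.
Each arrangement has an internal mirror plane or centre of symmetry, so none is chiral.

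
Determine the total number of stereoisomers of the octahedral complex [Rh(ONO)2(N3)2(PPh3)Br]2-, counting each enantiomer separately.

The six octahedral sites form three mutually perpendicular trans pairs.
There are 6 geometric isomers: ONO cis, N3 cis (3 arrangements, 2 chiral); ONO trans, N3 cis; ONO cis, N3 trans; ONO trans, N3 trans.
Of these, 2 lack any improper symmetry element and so occur as enantiomeric pairs, giving 6 + 2 = 8 stereoisomers in total.

8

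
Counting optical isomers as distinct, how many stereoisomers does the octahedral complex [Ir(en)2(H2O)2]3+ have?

3

The six octahedral sites form three mutually perpendicular trans pairs.
Each en is bidentate and must span two cis positions.
The distinct arrangements are (2 in all): H2O trans; H2O cis (chiral).
One of these lacks any improper symmetry element and so occurs as an enantiomeric pair, giving 2 + 1 = 3 stereoisomers in total.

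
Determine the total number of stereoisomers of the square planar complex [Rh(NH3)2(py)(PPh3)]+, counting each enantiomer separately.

In a square planar complex each vertex has one trans partner and two cis neighbours.
There are 2 geometric isomers: NH3 cis; NH3 trans.
Each arrangement has an internal mirror plane or centre of symmetry, so none is chiral.

2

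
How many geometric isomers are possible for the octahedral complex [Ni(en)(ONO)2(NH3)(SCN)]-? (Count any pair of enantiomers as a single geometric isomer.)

In an octahedral complex each vertex has one trans partner and four cis neighbours.
Each en is bidentate and must span two cis positions.
Working through the distinct placements yields 4 geometric isomers: ONO cis (3 arrangements, 2 chiral); ONO trans.

4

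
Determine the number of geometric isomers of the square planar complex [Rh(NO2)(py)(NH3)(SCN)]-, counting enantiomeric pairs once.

The distinct arrangements are (3 in all): (NH3/SCN trans, NO2/py trans); (NH3/py trans, NO2/SCN trans); (NH3/NO2 trans, SCN/py trans).

3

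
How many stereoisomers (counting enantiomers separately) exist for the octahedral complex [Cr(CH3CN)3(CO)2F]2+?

3

In an octahedral complex each vertex has one trans partner and four cis neighbours.
Working through the distinct placements yields 3 geometric isomers: CH3CN mer, CO cis; CH3CN mer, CO trans; CH3CN fac, CO cis.
Each arrangement has an internal mirror plane or centre of symmetry, so none is chiral.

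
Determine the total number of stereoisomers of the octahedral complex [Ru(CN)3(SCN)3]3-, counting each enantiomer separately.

The six octahedral sites form three mutually perpendicular trans pairs.
The distinct arrangements are (2 in all): CN mer; CN fac.
Each arrangement has an internal mirror plane or centre of symmetry, so none is chiral.

2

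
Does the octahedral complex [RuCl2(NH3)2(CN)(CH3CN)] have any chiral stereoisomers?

The six octahedral sites form three mutually perpendicular trans pairs.
Working through the distinct placements yields 6 geometric isomers: Cl trans, NH3 trans; Cl cis, NH3 cis (3 arrangements, 2 chiral); Cl cis, NH3 trans; Cl trans, NH3 cis.
Of these, 2 lack any improper symmetry element and so occur as enantiomeric pairs, giving 6 + 2 = 8 stereoisomers in total.

yes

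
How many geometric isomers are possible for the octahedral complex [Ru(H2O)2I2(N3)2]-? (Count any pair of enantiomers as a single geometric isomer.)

5

An octahedron has six vertices in three trans pairs; every non-trans pair is cis.
There are 5 geometric isomers: H2O trans, I trans, N3 trans; H2O trans, I cis, N3 cis; H2O cis, I cis, N3 trans; H2O cis, I cis, N3 cis (chiral); H2O cis, I trans, N3 cis.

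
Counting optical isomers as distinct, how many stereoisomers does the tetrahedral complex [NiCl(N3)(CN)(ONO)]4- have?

All four vertices of a tetrahedron are equivalent and mutually adjacent, so cis/trans isomerism cannot arise.
Only one geometric arrangement is possible; it has no improper symmetry element, so it exists as a pair of enantiomers (2 stereoisomers).

2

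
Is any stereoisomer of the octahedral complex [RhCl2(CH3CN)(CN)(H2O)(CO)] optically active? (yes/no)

An octahedron has six vertices in three trans pairs; every non-trans pair is cis.
Exhaustive case analysis gives 9 geometric isomers.
Of these, 6 lack any improper symmetry element and so occur as enantiomeric pairs, giving 9 + 6 = 15 stereoisomers in total.

yes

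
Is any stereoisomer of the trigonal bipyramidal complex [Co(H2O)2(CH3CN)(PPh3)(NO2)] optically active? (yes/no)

yes

In a trigonal bipyramid the two axial positions differ from the three equatorial ones.
Systematic enumeration (placing each ligand type in turn and discarding arrangements equivalent by rotation or reflection) gives 7 geometric isomers.
Of these, 3 lack any improper symmetry element and so occur as enantiomeric pairs, giving 7 + 3 = 10 stereoisomers in total.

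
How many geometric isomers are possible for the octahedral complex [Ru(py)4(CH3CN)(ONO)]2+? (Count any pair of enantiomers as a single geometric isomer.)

2

An octahedron has six vertices in three trans pairs; every non-trans pair is cis.
Systematic placement gives 2 geometric isomers: CH3CN and ONO mutually trans; CH3CN and ONO mutually cis.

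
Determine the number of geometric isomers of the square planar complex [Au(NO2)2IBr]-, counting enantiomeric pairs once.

2

There are 2 geometric isomers: NO2 cis; NO2 trans.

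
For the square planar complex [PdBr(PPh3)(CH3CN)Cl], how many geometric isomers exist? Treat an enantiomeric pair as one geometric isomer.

3

Systematic placement gives 3 geometric isomers: (Br/Cl trans, CH3CN/PPh3 trans); (Br/PPh3 trans, CH3CN/Cl trans); (Br/CH3CN trans, Cl/PPh3 trans).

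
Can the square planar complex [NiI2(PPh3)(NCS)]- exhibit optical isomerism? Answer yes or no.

A square has two trans pairs of vertices; adjacent vertices are cis.
The distinct arrangements are (2 in all): I cis; I trans.
Each arrangement has an internal mirror plane or centre of symmetry, so none is chiral.

no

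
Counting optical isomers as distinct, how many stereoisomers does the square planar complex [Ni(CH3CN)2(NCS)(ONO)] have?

2

In a square planar complex each vertex has one trans partner and two cis neighbours.
The distinct arrangements are (2 in all): CH3CN cis; CH3CN trans.
Each arrangement has an internal mirror plane or centre of symmetry, so none is chiral.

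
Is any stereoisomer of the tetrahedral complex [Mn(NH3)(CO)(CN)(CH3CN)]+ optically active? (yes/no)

yes

All four vertices of a tetrahedron are equivalent and mutually adjacent, so cis/trans isomerism cannot arise.
Only one geometric arrangement is possible; it has no improper symmetry element, so it exists as a pair of enantiomers (2 stereoisomers).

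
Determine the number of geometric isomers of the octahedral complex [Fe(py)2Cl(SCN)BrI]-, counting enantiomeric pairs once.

An octahedron has six vertices in three trans pairs; every non-trans pair is cis.
Placing the ligands in turn and identifying arrangements related by rotation or reflection leaves 9 distinct geometric isomers.

9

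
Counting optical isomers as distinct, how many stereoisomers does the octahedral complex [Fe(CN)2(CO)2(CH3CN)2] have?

6

The distinct arrangements are (5 in all): CN trans, CO trans, CH3CN trans; CN cis, CO cis, CH3CN trans; CN cis, CO trans, CH3CN cis; CN cis, CO cis, CH3CN cis (chiral); CN trans, CO cis, CH3CN cis.
One of these lacks any improper symmetry element and so occurs as an enantiomeric pair, giving 5 + 1 = 6 stereoisomers in total.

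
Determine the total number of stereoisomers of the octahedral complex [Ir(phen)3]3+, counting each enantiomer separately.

In an octahedral complex each vertex has one trans partner and four cis neighbours.
Each phen is bidentate and must span two cis positions.
Only one geometric arrangement is possible; it has no improper symmetry element, so it exists as a pair of enantiomers (2 stereoisomers).

2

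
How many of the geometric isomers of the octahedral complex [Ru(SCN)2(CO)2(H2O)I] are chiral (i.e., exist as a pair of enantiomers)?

The distinct arrangements are (6 in all): SCN trans, CO trans; SCN cis, CO trans; SCN trans, CO cis; SCN cis, CO cis (3 arrangements, 2 chiral).
Of these, 2 lack any improper symmetry element and so occur as enantiomeric pairs, giving 6 + 2 = 8 stereoisomers in total.

2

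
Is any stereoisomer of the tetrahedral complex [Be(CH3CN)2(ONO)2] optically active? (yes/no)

In a tetrahedral complex all four positions are equivalent and every pair of ligands is adjacent — there is no cis/trans distinction.
Only one geometric arrangement is possible.

no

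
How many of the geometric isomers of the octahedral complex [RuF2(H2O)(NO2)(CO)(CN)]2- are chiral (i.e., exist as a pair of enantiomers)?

6

The six octahedral sites form three mutually perpendicular trans pairs.
Systematic enumeration (placing each ligand type in turn and discarding arrangements equivalent by rotation or reflection) gives 9 geometric isomers.
Of these, 6 lack any improper symmetry element and so occur as enantiomeric pairs, giving 9 + 6 = 15 stereoisomers in total.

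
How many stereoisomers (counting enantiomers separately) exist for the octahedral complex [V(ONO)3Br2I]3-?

The six octahedral sites form three mutually perpendicular trans pairs.
Systematic placement gives 3 geometric isomers: ONO mer, Br trans; ONO mer, Br cis; ONO fac, Br cis.
Each arrangement has an internal mirror plane or centre of symmetry, so none is chiral.

3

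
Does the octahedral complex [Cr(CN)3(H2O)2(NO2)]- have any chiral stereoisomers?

In an octahedral complex each vertex has one trans partner and four cis neighbours.
The distinct arrangements are (3 in all): CN mer, H2O cis; CN mer, H2O trans; CN fac, H2O cis.
Each arrangement has an internal mirror plane or centre of symmetry, so none is chiral.

no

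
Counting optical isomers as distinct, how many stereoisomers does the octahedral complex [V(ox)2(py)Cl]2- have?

Each ox is bidentate and must span two cis positions.
Systematic placement gives 2 geometric isomers: py and Cl mutually cis (chiral); py and Cl mutually trans.
One of these lacks any improper symmetry element and so occurs as an enantiomeric pair, giving 2 + 1 = 3 stereoisomers in total.

3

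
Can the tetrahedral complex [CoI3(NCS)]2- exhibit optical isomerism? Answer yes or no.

In a tetrahedral complex all four positions are equivalent and every pair of ligands is adjacent — there is no cis/trans distinction.
Only one geometric arrangement is possible.

no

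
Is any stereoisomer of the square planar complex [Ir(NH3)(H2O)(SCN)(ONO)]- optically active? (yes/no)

no

A square has two trans pairs of vertices; adjacent vertices are cis.
The distinct arrangements are (3 in all): (H2O/ONO trans, NH3/SCN trans); (H2O/SCN trans, NH3/ONO trans); (H2O/NH3 trans, ONO/SCN trans).
Each arrangement has an internal mirror plane or centre of symmetry, so none is chiral.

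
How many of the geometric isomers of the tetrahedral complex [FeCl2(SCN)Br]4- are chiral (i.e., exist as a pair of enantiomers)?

In a tetrahedral complex all four positions are equivalent and every pair of ligands is adjacent — there is no cis/trans distinction.
Only one geometric arrangement is possible.

0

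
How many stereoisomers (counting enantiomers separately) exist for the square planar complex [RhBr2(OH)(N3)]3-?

2

In a square planar complex each vertex has one trans partner and two cis neighbours.
There are 2 geometric isomers: Br cis; Br trans.
Each arrangement has an internal mirror plane or centre of symmetry, so none is chiral.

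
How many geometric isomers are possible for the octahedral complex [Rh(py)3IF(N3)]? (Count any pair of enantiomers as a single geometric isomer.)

An octahedron has six vertices in three trans pairs; every non-trans pair is cis.
Working through the distinct placements yields 4 geometric isomers: py mer (3 arrangements); py fac (chiral).

4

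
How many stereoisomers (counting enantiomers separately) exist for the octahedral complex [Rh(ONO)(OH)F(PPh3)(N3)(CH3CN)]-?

30

The six octahedral sites form three mutually perpendicular trans pairs.
Systematic enumeration (placing each ligand type in turn and discarding arrangements equivalent by rotation or reflection) gives 15 geometric isomers.
Of these, 15 lack any improper symmetry element and so occur as enantiomeric pairs, giving 15 + 15 = 30 stereoisomers in total.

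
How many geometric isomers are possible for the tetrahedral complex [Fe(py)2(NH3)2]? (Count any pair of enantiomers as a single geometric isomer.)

In a tetrahedral complex all four positions are equivalent and every pair of ligands is adjacent — there is no cis/trans distinction.
Only one geometric arrangement is possible.

1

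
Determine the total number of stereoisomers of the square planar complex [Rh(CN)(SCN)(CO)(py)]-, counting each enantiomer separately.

A square has two trans pairs of vertices; adjacent vertices are cis.
The distinct arrangements are (3 in all): (CN/SCN trans, CO/py trans); (CN/py trans, CO/SCN trans); (CN/CO trans, SCN/py trans).
Each arrangement has an internal mirror plane or centre of symmetry, so none is chiral.

3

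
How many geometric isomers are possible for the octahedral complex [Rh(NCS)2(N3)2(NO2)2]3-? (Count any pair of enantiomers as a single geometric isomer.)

An octahedron has six vertices in three trans pairs; every non-trans pair is cis.
There are 5 geometric isomers: NCS trans, N3 trans, NO2 trans; NCS cis, N3 trans, NO2 cis; NCS cis, N3 cis, NO2 trans; NCS cis, N3 cis, NO2 cis (chiral); NCS trans, N3 cis, NO2 cis.

5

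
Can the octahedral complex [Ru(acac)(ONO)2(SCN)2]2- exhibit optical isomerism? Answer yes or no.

yes

In an octahedral complex each vertex has one trans partner and four cis neighbours.
Each acac is bidentate and must span two cis positions.
The distinct arrangements are (3 in all): ONO trans, SCN cis; ONO cis, SCN cis (chiral); ONO cis, SCN trans.
One of these lacks any improper symmetry element and so occurs as an enantiomeric pair, giving 3 + 1 = 4 stereoisomers in total.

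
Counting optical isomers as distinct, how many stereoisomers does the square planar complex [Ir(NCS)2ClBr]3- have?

A square has two trans pairs of vertices; adjacent vertices are cis.
Systematic placement gives 2 geometric isomers: NCS cis; NCS trans.
Each arrangement has an internal mirror plane or centre of symmetry, so none is chiral.

2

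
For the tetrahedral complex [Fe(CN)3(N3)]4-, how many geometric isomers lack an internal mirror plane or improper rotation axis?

All four vertices of a tetrahedron are equivalent and mutually adjacent, so cis/trans isomerism cannot arise.
Only one geometric arrangement is possible.

0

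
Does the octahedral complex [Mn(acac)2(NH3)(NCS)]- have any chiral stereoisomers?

The six octahedral sites form three mutually perpendicular trans pairs.
Each acac is bidentate and must span two cis positions.
The distinct arrangements are (2 in all): NH3 and NCS mutually trans; NH3 and NCS mutually cis (chiral).
One of these lacks any improper symmetry element and so occurs as an enantiomeric pair, giving 2 + 1 = 3 stereoisomers in total.

yes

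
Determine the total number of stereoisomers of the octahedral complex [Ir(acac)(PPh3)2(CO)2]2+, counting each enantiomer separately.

Each acac is bidentate and must span two cis positions.
Working through the distinct placements yields 3 geometric isomers: PPh3 cis, CO trans; PPh3 cis, CO cis (chiral); PPh3 trans, CO cis.
One of these lacks any improper symmetry element and so occurs as an enantiomeric pair, giving 3 + 1 = 4 stereoisomers in total.

4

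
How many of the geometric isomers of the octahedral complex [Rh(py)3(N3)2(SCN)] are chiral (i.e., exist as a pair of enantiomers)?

0

An octahedron has six vertices in three trans pairs; every non-trans pair is cis.
There are 3 geometric isomers: py mer, N3 trans; py mer, N3 cis; py fac, N3 cis.
Each arrangement has an internal mirror plane or centre of symmetry, so none is chiral.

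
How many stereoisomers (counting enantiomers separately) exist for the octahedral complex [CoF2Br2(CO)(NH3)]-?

8

The distinct arrangements are (6 in all): F cis, Br trans; F trans, Br trans; F cis, Br cis (3 arrangements, 2 chiral); F trans, Br cis.
Of these, 2 lack any improper symmetry element and so occur as enantiomeric pairs, giving 6 + 2 = 8 stereoisomers in total.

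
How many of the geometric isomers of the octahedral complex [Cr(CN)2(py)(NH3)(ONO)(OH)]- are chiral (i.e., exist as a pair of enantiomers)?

6

The six octahedral sites form three mutually perpendicular trans pairs.
Placing the ligands in turn and identifying arrangements related by rotation or reflection leaves 9 distinct geometric isomers.
Of these, 6 lack any improper symmetry element and so occur as enantiomeric pairs, giving 9 + 6 = 15 stereoisomers in total.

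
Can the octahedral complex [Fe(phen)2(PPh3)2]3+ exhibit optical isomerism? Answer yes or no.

Each phen is bidentate and must span two cis positions.
Systematic placement gives 2 geometric isomers: PPh3 trans; PPh3 cis (chiral).
One of these lacks any improper symmetry element and so occurs as an enantiomeric pair, giving 2 + 1 = 3 stereoisomers in total.

yes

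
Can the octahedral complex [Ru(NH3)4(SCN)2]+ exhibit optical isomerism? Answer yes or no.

no

An octahedron has six vertices in three trans pairs; every non-trans pair is cis.
Systematic placement gives 2 geometric isomers: SCN trans; SCN cis.
Each arrangement has an internal mirror plane or centre of symmetry, so none is chiral.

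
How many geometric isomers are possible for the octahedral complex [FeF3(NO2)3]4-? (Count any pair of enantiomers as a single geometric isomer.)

An octahedron has six vertices in three trans pairs; every non-trans pair is cis.
Systematic placement gives 2 geometric isomers: F mer; F fac.

2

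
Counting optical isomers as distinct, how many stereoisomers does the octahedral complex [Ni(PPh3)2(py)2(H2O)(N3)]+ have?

8

Systematic placement gives 6 geometric isomers: PPh3 trans, py trans; PPh3 cis, py cis (3 arrangements, 2 chiral); PPh3 cis, py trans; PPh3 trans, py cis.
Of these, 2 lack any improper symmetry element and so occur as enantiomeric pairs, giving 6 + 2 = 8 stereoisomers in total.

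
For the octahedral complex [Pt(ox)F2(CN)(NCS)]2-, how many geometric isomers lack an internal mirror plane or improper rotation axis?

2

An octahedron has six vertices in three trans pairs; every non-trans pair is cis.
Each ox is bidentate and must span two cis positions.
Working through the distinct placements yields 4 geometric isomers: F cis (3 arrangements, 2 chiral); F trans.
Of these, 2 lack any improper symmetry element and so occur as enantiomeric pairs, giving 4 + 2 = 6 stereoisomers in total.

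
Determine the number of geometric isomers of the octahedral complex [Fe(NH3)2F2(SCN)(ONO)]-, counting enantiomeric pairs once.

6

In an octahedral complex each vertex has one trans partner and four cis neighbours.
Working through the distinct placements yields 6 geometric isomers: NH3 trans, F trans; NH3 cis, F trans; NH3 cis, F cis (3 arrangements, 2 chiral); NH3 trans, F cis.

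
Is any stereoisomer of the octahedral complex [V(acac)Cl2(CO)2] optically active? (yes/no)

yes

Each acac is bidentate and must span two cis positions.
Working through the distinct placements yields 3 geometric isomers: Cl cis, CO trans; Cl cis, CO cis (chiral); Cl trans, CO cis.
One of these lacks any improper symmetry element and so occurs as an enantiomeric pair, giving 3 + 1 = 4 stereoisomers in total.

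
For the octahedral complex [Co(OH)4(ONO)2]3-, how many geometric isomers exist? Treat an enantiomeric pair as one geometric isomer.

2

The six octahedral sites form three mutually perpendicular trans pairs.
Working through the distinct placements yields 2 geometric isomers: ONO trans; ONO cis.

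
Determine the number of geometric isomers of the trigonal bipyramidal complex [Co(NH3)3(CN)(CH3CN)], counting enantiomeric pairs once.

4

In a trigonal bipyramid the two axial positions differ from the three equatorial ones.
The distinct arrangements are (4 in all): CN axial, CH3CN axial; CN equatorial, CH3CN axial; CN axial, CH3CN equatorial; CN equatorial, CH3CN equatorial.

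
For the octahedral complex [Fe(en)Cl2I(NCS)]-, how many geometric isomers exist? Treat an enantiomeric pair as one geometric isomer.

An octahedron has six vertices in three trans pairs; every non-trans pair is cis.
Each en is bidentate and must span two cis positions.
The distinct arrangements are (4 in all): Cl trans; Cl cis (3 arrangements, 2 chiral).

4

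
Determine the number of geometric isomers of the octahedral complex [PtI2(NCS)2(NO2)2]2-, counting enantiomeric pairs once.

The distinct arrangements are (5 in all): I trans, NCS trans, NO2 trans; I trans, NCS cis, NO2 cis; I cis, NCS cis, NO2 trans; I cis, NCS cis, NO2 cis (chiral); I cis, NCS trans, NO2 cis.

5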